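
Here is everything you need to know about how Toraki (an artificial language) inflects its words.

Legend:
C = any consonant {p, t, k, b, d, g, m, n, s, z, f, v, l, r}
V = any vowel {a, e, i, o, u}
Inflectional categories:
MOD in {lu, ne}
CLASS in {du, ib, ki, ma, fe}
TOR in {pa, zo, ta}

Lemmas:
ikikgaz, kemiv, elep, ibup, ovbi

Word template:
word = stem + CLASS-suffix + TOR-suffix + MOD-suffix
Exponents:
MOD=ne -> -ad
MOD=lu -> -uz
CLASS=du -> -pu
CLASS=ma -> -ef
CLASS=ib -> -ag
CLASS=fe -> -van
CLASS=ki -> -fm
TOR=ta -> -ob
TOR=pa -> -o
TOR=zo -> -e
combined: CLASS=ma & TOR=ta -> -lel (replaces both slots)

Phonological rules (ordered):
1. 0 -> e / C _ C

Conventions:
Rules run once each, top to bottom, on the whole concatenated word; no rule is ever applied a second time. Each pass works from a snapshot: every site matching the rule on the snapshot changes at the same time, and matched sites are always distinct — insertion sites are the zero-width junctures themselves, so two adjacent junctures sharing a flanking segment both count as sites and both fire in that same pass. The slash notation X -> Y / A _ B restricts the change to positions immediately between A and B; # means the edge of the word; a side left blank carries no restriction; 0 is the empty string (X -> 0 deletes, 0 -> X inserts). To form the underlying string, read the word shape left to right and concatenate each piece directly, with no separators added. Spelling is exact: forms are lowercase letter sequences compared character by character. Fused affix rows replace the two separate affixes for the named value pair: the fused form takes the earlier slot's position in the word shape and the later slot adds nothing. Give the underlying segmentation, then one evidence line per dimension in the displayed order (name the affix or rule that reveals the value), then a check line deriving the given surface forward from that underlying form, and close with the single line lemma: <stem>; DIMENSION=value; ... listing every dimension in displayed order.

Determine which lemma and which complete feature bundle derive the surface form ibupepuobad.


underlying: ibup-pu-ob-ad
MOD=ne - signalled by the affix -ad
CLASS=du - signalled by the affix -pu
TOR=ta - signalled by the affix -ob
check: ibuppuobad -> ibupepuobad
lemma: ibup; MOD=ne; CLASS=du; TOR=ta


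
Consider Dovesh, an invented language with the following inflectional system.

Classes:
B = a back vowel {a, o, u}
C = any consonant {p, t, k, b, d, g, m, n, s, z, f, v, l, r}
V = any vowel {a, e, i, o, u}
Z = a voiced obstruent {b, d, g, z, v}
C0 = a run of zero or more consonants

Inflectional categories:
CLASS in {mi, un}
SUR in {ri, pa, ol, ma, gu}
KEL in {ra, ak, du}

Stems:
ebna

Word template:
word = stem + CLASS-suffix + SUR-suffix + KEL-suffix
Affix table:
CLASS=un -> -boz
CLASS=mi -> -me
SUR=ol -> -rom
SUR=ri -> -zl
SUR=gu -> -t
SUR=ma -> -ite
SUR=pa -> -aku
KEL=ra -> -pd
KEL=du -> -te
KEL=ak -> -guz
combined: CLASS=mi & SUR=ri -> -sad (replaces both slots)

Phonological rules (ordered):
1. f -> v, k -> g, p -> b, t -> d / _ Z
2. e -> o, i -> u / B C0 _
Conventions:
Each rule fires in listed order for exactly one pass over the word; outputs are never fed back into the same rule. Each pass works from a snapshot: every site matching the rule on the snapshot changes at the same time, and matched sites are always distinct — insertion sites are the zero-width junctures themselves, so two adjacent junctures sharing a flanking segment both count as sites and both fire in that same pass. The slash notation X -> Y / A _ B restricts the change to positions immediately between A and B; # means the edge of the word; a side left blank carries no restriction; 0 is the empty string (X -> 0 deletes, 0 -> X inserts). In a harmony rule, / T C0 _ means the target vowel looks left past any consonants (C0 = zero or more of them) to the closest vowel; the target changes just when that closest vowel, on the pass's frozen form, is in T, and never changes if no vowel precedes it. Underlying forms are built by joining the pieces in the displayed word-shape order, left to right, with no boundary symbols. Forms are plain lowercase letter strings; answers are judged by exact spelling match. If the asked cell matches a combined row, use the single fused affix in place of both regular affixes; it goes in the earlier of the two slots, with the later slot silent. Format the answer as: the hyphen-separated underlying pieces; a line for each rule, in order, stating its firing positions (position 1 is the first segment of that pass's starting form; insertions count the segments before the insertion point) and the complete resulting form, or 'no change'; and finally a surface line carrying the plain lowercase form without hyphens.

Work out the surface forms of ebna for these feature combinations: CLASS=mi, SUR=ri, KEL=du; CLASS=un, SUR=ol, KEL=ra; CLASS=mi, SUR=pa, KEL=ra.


cell CLASS=mi, SUR=ri, KEL=du:
underlying: ebna-sad-te
1. f -> v, k -> g, p -> b, t -> d / _ Z: no change
2. e -> o, i -> u / B C0 _: fires at position(s) 9: ebnasadto
surface: ebnasadto

cell CLASS=un, SUR=ol, KEL=ra:
underlying: ebna-boz-rom-pd
1. f -> v, k -> g, p -> b, t -> d / _ Z: fires at position(s) 11: ebnabozrombd
2. e -> o, i -> u / B C0 _: no change
surface: ebnabozrombd

cell CLASS=mi, SUR=pa, KEL=ra:
underlying: ebna-me-aku-pd
1. f -> v, k -> g, p -> b, t -> d / _ Z: fires at position(s) 10: ebnameakubd
2. e -> o, i -> u / B C0 _: fires at position(s) 6: ebnamoakubd
surface: ebnamoakubd


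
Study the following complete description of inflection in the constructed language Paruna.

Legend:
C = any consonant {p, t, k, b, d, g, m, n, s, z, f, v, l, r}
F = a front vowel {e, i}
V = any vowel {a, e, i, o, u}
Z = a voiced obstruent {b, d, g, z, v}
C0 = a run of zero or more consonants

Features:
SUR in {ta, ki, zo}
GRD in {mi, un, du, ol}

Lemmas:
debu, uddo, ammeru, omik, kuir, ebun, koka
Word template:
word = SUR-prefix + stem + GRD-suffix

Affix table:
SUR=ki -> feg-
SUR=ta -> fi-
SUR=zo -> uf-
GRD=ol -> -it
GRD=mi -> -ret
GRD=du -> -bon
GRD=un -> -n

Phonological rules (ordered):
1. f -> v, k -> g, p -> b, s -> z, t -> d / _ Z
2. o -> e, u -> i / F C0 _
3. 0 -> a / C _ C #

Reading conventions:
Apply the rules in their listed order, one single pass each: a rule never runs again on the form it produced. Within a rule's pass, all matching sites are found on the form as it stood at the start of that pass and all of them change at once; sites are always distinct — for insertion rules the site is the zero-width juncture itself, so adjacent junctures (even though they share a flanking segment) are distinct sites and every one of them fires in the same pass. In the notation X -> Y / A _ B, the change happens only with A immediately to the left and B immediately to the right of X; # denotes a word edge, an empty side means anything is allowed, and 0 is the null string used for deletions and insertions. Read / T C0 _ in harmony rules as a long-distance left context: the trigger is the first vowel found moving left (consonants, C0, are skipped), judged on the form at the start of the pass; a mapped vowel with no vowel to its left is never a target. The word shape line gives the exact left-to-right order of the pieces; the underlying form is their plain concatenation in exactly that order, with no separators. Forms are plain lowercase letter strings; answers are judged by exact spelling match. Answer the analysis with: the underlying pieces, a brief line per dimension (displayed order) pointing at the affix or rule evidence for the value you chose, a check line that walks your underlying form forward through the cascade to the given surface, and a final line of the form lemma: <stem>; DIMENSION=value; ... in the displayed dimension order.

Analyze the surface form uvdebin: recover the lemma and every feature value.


underlying: uf-debu-n
SUR=zo - signalled by the affix uf-
GRD=un - signalled by the affix -n
check: ufdebun -> uvdebun -> uvdebin -> uvdebin
lemma: debu; SUR=zo; GRD=un


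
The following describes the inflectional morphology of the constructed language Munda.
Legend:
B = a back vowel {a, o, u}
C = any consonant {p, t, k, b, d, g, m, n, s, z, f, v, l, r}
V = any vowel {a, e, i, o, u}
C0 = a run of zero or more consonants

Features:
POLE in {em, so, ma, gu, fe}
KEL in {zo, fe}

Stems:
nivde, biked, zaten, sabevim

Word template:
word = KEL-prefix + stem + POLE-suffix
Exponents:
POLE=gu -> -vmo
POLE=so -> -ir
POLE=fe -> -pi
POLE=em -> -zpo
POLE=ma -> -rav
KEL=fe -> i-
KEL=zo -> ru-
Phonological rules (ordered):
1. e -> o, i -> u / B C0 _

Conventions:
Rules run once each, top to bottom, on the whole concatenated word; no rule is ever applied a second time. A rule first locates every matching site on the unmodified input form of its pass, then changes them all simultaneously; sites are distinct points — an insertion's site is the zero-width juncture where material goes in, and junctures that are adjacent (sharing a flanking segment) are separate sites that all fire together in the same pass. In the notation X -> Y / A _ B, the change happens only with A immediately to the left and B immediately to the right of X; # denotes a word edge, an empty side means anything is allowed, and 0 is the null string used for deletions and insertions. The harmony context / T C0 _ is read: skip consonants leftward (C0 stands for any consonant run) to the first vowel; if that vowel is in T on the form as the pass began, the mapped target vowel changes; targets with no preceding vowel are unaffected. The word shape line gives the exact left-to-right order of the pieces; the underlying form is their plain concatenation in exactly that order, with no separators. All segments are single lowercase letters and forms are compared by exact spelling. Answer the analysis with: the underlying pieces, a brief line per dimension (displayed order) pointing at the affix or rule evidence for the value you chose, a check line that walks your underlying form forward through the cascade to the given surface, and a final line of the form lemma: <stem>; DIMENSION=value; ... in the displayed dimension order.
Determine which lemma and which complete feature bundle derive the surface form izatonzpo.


underlying: i-zaten-zpo
POLE=em - signalled by the affix -zpo
KEL=fe - signalled by the affix i-
check: izatenzpo -> izatonzpo
lemma: zaten; POLE=em; KEL=fe


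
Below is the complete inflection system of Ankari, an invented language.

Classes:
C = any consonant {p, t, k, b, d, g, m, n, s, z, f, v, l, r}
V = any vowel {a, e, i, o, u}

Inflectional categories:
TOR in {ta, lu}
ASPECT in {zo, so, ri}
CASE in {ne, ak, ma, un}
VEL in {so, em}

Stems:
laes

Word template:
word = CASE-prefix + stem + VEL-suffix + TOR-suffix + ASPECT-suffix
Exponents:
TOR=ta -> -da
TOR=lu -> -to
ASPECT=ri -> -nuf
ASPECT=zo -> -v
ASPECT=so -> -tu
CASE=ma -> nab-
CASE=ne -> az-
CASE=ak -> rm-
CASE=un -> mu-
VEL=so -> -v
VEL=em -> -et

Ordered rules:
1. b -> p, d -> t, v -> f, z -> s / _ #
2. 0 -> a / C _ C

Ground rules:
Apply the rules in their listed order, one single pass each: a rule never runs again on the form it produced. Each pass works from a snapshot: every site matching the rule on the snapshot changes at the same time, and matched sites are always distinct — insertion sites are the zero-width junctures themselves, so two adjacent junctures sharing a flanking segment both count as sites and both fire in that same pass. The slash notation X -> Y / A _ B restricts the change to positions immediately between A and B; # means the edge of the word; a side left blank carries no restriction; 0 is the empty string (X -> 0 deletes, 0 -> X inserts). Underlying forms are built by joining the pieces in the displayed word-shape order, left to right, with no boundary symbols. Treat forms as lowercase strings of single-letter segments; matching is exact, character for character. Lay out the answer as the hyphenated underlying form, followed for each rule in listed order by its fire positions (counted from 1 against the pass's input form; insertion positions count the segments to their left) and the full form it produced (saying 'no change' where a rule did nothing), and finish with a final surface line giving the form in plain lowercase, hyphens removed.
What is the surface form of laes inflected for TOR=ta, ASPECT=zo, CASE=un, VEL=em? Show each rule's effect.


underlying: mu-laes-et-da-v
1. b -> p, d -> t, v -> f, z -> s / _ #: fires at position(s) 11: mulaesetdaf
2. 0 -> a / C _ C: inserts after position(s) 8: mulaesetadaf
surface: mulaesetadaf


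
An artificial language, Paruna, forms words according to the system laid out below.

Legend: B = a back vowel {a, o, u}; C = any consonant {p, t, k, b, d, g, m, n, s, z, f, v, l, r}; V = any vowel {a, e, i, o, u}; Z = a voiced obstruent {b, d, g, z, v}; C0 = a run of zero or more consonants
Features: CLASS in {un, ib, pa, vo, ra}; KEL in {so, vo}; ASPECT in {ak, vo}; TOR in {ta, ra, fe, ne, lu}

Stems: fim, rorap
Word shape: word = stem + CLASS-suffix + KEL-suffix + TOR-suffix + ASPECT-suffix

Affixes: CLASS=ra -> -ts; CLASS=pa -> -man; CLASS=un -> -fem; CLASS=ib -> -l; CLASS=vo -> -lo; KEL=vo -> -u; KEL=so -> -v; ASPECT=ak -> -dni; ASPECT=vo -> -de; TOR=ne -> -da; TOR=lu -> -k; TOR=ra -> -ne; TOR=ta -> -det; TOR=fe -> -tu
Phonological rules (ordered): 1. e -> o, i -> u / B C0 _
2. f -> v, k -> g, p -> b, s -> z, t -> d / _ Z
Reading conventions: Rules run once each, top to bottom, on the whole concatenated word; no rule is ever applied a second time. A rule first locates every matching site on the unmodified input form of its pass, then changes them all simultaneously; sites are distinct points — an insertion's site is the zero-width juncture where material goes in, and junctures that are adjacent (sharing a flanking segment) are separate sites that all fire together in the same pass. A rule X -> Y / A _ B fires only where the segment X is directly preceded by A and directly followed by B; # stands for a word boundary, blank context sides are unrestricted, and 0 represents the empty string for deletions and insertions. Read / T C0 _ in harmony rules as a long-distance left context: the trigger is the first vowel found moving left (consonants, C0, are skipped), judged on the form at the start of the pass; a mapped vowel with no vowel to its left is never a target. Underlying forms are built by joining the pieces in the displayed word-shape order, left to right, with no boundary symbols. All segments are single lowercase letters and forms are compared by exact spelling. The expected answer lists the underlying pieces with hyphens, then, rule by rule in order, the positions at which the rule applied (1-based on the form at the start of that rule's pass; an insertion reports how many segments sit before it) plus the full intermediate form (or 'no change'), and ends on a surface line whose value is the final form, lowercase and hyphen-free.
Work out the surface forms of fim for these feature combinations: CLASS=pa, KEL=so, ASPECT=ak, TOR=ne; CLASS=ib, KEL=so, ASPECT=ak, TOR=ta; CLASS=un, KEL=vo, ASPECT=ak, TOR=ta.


cell CLASS=pa, KEL=so, ASPECT=ak, TOR=ne:
underlying: fim-man-v-da-dni
1. e -> o, i -> u / B C0 _: fires at position(s) 12: fimmanvdadnu
2. f -> v, k -> g, p -> b, s -> z, t -> d / _ Z: no change
surface: fimmanvdadnu

cell CLASS=ib, KEL=so, ASPECT=ak, TOR=ta:
underlying: fim-l-v-det-dni
1. e -> o, i -> u / B C0 _: no change
2. f -> v, k -> g, p -> b, s -> z, t -> d / _ Z: fires at position(s) 8: fimlvdeddni
surface: fimlvdeddni

cell CLASS=un, KEL=vo, ASPECT=ak, TOR=ta:
underlying: fim-fem-u-det-dni
1. e -> o, i -> u / B C0 _: fires at position(s) 9: fimfemudotdni
2. f -> v, k -> g, p -> b, s -> z, t -> d / _ Z: fires at position(s) 10: fimfemudoddni
surface: fimfemudoddni


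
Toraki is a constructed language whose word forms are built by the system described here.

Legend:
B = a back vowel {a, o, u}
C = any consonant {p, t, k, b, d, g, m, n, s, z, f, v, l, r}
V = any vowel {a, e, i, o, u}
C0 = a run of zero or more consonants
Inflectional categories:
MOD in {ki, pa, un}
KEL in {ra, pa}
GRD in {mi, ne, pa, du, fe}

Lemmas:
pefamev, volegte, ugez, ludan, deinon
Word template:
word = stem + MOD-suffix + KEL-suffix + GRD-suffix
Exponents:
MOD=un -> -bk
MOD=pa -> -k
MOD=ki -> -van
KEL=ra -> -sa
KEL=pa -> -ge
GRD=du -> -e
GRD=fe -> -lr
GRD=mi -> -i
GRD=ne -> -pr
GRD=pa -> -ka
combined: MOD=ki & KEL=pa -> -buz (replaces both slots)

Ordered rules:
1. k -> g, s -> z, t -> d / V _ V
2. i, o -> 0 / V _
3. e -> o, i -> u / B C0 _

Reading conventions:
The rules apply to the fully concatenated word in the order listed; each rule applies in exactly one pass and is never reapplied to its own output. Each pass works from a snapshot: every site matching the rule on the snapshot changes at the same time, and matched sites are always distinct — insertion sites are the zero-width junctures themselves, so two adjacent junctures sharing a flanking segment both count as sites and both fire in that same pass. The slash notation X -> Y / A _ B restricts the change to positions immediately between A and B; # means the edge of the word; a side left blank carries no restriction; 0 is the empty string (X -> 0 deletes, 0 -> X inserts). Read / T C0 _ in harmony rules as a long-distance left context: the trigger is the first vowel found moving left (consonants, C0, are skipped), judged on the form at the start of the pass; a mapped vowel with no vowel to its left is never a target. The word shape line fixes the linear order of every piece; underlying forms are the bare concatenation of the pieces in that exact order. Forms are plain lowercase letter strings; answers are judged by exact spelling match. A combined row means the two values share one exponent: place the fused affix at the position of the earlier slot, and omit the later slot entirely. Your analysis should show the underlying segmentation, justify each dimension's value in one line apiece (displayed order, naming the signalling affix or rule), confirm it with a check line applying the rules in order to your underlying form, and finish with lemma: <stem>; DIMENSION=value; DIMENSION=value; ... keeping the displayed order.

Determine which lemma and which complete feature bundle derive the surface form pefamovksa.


underlying: pefamev-k-sa-i
MOD=pa - signalled by the affix -k
KEL=ra - signalled by the affix -sa
GRD=mi - signalled by the affix -i
check: pefamevksai -> pefamevksai -> pefamevksa -> pefamovksa
lemma: pefamev; MOD=pa; KEL=ra; GRD=mi


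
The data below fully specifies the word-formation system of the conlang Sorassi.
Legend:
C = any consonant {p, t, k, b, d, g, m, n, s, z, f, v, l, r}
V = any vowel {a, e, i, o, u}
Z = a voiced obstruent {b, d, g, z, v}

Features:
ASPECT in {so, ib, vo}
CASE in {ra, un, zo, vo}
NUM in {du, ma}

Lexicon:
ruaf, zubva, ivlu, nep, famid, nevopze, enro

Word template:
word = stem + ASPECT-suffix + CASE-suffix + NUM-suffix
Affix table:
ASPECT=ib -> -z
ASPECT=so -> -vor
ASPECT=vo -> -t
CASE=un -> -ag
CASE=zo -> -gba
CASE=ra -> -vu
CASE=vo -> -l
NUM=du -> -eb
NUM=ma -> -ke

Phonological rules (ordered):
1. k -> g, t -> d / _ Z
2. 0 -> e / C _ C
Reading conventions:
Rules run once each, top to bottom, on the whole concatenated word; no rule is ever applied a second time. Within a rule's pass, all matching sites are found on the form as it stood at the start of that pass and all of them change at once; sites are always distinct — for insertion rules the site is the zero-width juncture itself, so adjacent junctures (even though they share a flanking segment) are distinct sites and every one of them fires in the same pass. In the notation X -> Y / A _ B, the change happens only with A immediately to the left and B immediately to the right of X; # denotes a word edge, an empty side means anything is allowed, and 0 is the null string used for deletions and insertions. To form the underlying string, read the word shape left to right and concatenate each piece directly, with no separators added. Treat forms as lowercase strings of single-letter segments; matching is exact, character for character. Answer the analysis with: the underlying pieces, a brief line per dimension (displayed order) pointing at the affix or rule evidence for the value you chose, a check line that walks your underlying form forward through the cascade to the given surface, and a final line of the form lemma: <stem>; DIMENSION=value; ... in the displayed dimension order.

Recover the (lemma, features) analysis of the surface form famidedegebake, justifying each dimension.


underlying: famid-t-gba-ke
ASPECT=vo - signalled by the affix -t
CASE=zo - signalled by the affix -gba
NUM=ma - signalled by the affix -ke
check: famidtgbake -> famiddgbake -> famidedegebake
lemma: famid; ASPECT=vo; CASE=zo; NUM=ma


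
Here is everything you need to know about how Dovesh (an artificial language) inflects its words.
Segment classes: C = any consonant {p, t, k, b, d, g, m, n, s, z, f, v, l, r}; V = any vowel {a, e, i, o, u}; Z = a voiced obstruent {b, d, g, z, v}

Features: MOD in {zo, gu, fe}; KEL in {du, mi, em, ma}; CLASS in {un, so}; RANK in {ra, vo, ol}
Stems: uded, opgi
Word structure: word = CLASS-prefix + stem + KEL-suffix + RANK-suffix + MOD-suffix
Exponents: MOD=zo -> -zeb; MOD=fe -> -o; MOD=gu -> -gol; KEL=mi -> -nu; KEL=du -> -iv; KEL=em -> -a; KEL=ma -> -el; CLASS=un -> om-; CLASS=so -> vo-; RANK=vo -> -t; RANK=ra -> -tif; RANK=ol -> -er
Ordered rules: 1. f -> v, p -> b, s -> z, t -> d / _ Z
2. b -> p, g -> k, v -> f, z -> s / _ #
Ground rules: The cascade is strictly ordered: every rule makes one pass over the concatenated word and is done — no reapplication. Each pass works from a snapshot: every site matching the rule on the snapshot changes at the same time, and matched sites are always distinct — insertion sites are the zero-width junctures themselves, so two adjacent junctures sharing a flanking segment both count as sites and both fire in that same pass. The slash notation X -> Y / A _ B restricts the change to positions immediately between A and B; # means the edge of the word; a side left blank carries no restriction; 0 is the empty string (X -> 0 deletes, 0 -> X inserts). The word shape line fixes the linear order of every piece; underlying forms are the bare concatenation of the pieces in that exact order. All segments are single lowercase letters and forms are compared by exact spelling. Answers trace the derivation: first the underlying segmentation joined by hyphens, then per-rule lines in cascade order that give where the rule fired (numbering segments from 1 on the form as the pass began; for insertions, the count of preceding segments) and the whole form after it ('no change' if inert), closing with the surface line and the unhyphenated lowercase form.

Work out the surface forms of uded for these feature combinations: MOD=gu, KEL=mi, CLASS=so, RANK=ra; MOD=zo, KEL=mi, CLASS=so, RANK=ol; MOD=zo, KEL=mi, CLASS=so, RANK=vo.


cell MOD=gu, KEL=mi, CLASS=so, RANK=ra:
underlying: vo-uded-nu-tif-gol
1. f -> v, p -> b, s -> z, t -> d / _ Z: fires at position(s) 11: voudednutivgol
2. b -> p, g -> k, v -> f, z -> s / _ #: no change
surface: voudednutivgol

cell MOD=zo, KEL=mi, CLASS=so, RANK=ol:
underlying: vo-uded-nu-er-zeb
1. f -> v, p -> b, s -> z, t -> d / _ Z: no change
2. b -> p, g -> k, v -> f, z -> s / _ #: fires at position(s) 13: voudednuerzep
surface: voudednuerzep

cell MOD=zo, KEL=mi, CLASS=so, RANK=vo:
underlying: vo-uded-nu-t-zeb
1. f -> v, p -> b, s -> z, t -> d / _ Z: fires at position(s) 9: voudednudzeb
2. b -> p, g -> k, v -> f, z -> s / _ #: fires at position(s) 12: voudednudzep
surface: voudednudzep


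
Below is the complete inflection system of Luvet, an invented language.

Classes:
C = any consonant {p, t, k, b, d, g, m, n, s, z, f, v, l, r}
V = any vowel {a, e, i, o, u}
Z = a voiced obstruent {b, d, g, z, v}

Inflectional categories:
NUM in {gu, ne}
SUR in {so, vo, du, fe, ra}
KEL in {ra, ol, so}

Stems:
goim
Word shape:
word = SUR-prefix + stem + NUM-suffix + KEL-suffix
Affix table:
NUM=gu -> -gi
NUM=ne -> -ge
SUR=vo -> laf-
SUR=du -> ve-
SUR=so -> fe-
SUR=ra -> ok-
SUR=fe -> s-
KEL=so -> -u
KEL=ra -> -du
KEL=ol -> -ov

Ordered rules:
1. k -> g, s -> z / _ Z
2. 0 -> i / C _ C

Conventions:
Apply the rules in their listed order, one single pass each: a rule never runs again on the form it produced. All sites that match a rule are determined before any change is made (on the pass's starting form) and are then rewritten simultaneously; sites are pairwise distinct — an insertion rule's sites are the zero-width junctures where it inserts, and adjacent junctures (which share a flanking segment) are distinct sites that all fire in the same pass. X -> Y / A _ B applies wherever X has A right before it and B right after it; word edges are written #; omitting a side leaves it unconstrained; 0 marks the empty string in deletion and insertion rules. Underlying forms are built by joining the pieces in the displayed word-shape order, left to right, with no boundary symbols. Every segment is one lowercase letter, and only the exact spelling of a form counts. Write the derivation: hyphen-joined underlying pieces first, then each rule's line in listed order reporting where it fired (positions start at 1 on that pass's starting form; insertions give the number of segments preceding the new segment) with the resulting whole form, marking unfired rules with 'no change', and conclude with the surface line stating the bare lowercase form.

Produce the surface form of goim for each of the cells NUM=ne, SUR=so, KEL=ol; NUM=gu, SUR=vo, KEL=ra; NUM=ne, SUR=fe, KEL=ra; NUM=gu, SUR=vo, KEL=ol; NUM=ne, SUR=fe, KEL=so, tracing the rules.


cell NUM=ne, SUR=so, KEL=ol:
underlying: fe-goim-ge-ov
1. k -> g, s -> z / _ Z: no change
2. 0 -> i / C _ C: inserts after position(s) 6: fegoimigeov
surface: fegoimigeov

cell NUM=gu, SUR=vo, KEL=ra:
underlying: laf-goim-gi-du
1. k -> g, s -> z / _ Z: no change
2. 0 -> i / C _ C: inserts after position(s) 3, 7: lafigoimigidu
surface: lafigoimigidu

cell NUM=ne, SUR=fe, KEL=ra:
underlying: s-goim-ge-du
1. k -> g, s -> z / _ Z: fires at position(s) 1: zgoimgedu
2. 0 -> i / C _ C: inserts after position(s) 1, 5: zigoimigedu
surface: zigoimigedu

cell NUM=gu, SUR=vo, KEL=ol:
underlying: laf-goim-gi-ov
1. k -> g, s -> z / _ Z: no change
2. 0 -> i / C _ C: inserts after position(s) 3, 7: lafigoimigiov
surface: lafigoimigiov

cell NUM=ne, SUR=fe, KEL=so:
underlying: s-goim-ge-u
1. k -> g, s -> z / _ Z: fires at position(s) 1: zgoimgeu
2. 0 -> i / C _ C: inserts after position(s) 1, 5: zigoimigeu
surface: zigoimigeu


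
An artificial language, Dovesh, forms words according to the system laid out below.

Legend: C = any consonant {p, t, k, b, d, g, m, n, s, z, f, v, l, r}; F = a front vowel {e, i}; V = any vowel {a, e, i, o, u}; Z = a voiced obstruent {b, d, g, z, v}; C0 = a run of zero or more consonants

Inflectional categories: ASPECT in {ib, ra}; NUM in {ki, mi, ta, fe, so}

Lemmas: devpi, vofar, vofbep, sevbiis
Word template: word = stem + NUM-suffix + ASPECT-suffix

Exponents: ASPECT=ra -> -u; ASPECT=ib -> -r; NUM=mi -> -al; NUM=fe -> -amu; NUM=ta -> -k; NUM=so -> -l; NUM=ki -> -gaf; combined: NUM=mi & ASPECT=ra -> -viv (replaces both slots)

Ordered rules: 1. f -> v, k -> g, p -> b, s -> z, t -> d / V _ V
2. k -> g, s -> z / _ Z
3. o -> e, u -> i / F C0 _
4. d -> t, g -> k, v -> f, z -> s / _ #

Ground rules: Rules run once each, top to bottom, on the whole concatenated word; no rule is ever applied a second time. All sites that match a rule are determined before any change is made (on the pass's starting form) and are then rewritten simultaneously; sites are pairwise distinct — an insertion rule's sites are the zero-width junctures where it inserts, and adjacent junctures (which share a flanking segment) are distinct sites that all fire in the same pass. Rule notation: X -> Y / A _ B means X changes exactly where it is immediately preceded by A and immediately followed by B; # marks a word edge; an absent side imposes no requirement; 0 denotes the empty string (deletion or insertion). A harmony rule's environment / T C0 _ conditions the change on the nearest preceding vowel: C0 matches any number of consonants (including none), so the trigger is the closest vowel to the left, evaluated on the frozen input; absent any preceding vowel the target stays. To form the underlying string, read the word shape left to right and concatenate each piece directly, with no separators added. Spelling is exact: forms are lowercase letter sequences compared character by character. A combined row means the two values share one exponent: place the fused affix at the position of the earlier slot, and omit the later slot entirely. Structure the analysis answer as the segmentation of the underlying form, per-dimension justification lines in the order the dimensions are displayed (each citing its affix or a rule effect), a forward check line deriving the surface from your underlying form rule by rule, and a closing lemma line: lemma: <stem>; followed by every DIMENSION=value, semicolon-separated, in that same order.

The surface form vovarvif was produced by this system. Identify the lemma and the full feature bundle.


underlying: vofar-viv
ASPECT=ra - signalled by the combined affix row
NUM=mi - signalled by the combined affix row
check: vofarviv -> vovarviv -> vovarviv -> vovarviv -> vovarvif
lemma: vofar; ASPECT=ra; NUM=mi


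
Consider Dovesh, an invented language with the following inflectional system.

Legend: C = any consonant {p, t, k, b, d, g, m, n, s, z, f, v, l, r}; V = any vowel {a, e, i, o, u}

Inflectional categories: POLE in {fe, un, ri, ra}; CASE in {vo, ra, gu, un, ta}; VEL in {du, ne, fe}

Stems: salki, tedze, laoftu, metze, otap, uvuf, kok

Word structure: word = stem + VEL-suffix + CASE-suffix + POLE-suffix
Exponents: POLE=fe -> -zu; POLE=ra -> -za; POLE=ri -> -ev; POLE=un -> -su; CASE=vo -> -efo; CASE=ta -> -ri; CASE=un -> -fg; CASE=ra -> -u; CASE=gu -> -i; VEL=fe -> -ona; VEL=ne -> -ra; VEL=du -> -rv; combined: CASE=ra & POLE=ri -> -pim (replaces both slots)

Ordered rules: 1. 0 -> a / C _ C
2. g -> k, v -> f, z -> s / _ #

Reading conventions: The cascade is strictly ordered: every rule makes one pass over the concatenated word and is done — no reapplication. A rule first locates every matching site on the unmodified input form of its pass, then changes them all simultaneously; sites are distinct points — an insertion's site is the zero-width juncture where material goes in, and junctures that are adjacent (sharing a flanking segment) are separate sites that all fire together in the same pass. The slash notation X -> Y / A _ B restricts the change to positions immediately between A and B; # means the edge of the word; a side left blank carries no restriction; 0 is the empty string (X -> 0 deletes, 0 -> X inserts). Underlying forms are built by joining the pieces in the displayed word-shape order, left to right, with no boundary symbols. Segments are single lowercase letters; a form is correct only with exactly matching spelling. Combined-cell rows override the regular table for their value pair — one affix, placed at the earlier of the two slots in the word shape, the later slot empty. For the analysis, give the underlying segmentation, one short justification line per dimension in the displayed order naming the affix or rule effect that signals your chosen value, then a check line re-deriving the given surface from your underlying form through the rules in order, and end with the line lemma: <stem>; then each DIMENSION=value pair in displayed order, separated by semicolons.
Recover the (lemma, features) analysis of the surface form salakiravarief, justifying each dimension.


underlying: salki-rv-ri-ev
POLE=ri - signalled by the affix -ev
CASE=ta - signalled by the affix -ri
VEL=du - signalled by the affix -rv
check: salkirvriev -> salakiravariev -> salakiravarief
lemma: salki; POLE=ri; CASE=ta; VEL=du


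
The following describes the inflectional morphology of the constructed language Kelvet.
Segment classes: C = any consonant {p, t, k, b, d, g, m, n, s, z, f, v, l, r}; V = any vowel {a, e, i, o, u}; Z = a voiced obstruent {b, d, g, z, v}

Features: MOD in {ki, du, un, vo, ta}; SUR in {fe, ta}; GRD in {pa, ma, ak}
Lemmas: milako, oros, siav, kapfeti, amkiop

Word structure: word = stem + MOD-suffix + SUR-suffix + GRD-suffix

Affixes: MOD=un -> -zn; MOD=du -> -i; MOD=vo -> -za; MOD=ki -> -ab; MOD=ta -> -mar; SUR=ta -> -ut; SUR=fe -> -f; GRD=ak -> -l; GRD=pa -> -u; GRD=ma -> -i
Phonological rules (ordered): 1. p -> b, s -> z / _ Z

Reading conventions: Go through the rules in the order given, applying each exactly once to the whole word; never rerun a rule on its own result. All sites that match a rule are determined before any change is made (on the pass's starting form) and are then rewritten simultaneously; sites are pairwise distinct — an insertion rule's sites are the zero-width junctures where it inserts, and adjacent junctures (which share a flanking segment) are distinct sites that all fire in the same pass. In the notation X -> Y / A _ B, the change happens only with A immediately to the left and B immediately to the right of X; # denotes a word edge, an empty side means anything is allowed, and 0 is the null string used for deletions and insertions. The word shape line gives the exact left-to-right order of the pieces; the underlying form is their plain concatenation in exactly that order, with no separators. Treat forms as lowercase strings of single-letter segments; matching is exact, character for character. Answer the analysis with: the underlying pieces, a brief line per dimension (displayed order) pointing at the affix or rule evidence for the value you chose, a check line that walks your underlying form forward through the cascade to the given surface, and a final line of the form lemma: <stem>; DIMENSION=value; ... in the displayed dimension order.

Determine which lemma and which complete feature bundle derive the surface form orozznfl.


underlying: oros-zn-f-l
MOD=un - signalled by the affix -zn
SUR=fe - signalled by the affix -f
GRD=ak - signalled by the affix -l
check: orosznfl -> orozznfl
lemma: oros; MOD=un; SUR=fe; GRD=ak


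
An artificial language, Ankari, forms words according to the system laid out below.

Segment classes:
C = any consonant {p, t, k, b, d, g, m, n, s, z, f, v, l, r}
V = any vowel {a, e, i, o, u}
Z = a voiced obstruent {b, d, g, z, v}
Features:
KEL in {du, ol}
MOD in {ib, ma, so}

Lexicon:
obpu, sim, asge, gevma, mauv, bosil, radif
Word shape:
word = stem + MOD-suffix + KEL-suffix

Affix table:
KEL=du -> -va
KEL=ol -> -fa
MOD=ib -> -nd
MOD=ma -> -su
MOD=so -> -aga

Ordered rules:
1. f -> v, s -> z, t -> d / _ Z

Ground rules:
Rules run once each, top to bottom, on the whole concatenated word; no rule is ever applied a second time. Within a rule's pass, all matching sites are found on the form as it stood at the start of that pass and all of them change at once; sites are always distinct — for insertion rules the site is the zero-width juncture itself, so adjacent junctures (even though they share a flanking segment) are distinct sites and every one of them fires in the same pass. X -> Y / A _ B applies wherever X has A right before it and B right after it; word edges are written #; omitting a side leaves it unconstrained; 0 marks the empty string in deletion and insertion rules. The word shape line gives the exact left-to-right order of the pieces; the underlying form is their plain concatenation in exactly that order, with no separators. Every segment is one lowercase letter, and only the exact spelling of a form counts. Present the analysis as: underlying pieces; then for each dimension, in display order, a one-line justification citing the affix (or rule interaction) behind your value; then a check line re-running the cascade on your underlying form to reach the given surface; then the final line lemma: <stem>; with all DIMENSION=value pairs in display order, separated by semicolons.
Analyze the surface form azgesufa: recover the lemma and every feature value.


underlying: asge-su-fa
KEL=ol - signalled by the affix -fa
MOD=ma - signalled by the affix -su
check: asgesufa -> azgesufa
lemma: asge; KEL=ol; MOD=ma


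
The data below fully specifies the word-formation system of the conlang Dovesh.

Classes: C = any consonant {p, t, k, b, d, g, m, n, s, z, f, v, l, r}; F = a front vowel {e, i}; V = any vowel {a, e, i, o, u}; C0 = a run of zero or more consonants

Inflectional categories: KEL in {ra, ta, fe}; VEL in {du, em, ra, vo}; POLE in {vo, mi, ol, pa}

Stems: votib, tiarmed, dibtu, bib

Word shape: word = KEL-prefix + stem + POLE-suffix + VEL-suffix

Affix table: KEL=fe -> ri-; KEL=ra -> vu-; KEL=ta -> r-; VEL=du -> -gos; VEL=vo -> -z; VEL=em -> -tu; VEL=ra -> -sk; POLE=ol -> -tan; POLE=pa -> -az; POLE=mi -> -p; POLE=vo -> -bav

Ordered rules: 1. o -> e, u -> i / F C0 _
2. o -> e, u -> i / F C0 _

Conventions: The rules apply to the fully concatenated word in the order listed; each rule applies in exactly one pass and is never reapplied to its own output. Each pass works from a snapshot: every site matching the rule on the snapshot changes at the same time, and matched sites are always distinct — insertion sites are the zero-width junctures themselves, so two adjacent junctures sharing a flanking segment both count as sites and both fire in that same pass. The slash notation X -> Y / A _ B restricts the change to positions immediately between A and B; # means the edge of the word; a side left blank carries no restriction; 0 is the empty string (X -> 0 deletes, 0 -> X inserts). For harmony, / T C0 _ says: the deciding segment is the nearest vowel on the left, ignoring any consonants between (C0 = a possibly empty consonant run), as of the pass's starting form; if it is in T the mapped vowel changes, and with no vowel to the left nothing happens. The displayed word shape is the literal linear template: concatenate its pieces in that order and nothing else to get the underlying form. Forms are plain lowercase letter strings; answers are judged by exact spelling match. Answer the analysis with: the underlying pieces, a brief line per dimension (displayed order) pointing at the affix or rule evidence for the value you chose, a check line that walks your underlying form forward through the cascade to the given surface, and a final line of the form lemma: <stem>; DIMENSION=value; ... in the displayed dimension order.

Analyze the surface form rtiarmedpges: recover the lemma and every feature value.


underlying: r-tiarmed-p-gos
KEL=ta - signalled by the affix r-
VEL=du - signalled by the affix -gos
POLE=mi - signalled by the affix -p
check: rtiarmedpgos -> rtiarmedpges -> rtiarmedpges
lemma: tiarmed; KEL=ta; VEL=du; POLE=mi


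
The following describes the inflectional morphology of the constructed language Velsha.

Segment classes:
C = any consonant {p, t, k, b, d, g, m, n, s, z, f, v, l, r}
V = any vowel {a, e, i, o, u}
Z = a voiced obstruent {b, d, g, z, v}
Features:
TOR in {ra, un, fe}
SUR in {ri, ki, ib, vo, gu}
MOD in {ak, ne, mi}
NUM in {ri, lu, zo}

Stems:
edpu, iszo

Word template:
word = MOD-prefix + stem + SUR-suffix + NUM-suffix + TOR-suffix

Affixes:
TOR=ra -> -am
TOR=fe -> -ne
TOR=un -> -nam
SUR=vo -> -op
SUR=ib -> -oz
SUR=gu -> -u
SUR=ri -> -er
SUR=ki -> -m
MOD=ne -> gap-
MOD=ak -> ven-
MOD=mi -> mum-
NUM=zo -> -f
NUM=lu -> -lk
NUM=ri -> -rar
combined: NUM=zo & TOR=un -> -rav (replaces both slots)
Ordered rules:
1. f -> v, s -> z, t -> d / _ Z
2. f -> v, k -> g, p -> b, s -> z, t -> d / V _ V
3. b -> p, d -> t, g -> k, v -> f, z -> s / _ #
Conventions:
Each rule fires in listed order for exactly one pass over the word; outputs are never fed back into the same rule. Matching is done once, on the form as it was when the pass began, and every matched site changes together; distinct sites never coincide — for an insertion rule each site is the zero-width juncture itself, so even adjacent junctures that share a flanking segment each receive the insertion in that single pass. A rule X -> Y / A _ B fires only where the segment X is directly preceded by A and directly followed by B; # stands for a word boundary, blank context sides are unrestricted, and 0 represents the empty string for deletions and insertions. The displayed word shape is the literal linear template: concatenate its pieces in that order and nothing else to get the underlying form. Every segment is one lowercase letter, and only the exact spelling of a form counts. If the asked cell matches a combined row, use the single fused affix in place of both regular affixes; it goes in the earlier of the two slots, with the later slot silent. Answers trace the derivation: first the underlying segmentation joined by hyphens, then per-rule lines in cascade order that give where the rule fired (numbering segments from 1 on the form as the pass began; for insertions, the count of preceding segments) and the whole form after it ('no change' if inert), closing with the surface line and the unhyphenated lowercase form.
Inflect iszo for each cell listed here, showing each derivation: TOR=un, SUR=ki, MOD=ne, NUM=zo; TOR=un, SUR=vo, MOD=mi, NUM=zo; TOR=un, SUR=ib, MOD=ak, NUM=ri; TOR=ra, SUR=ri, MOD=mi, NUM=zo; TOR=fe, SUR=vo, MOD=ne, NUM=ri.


cell TOR=un, SUR=ki, MOD=ne, NUM=zo:
underlying: gap-iszo-m-rav
1. f -> v, s -> z, t -> d / _ Z: fires at position(s) 5: gapizzomrav
2. f -> v, k -> g, p -> b, s -> z, t -> d / V _ V: fires at position(s) 3: gabizzomrav
3. b -> p, d -> t, g -> k, v -> f, z -> s / _ #: fires at position(s) 11: gabizzomraf
surface: gabizzomraf

cell TOR=un, SUR=vo, MOD=mi, NUM=zo:
underlying: mum-iszo-op-rav
1. f -> v, s -> z, t -> d / _ Z: fires at position(s) 5: mumizzooprav
2. f -> v, k -> g, p -> b, s -> z, t -> d / V _ V: no change
3. b -> p, d -> t, g -> k, v -> f, z -> s / _ #: fires at position(s) 12: mumizzoopraf
surface: mumizzoopraf

cell TOR=un, SUR=ib, MOD=ak, NUM=ri:
underlying: ven-iszo-oz-rar-nam
1. f -> v, s -> z, t -> d / _ Z: fires at position(s) 5: venizzoozrarnam
2. f -> v, k -> g, p -> b, s -> z, t -> d / V _ V: no change
3. b -> p, d -> t, g -> k, v -> f, z -> s / _ #: no change
surface: venizzoozrarnam

cell TOR=ra, SUR=ri, MOD=mi, NUM=zo:
underlying: mum-iszo-er-f-am
1. f -> v, s -> z, t -> d / _ Z: fires at position(s) 5: mumizzoerfam
2. f -> v, k -> g, p -> b, s -> z, t -> d / V _ V: no change
3. b -> p, d -> t, g -> k, v -> f, z -> s / _ #: no change
surface: mumizzoerfam

cell TOR=fe, SUR=vo, MOD=ne, NUM=ri:
underlying: gap-iszo-op-rar-ne
1. f -> v, s -> z, t -> d / _ Z: fires at position(s) 5: gapizzooprarne
2. f -> v, k -> g, p -> b, s -> z, t -> d / V _ V: fires at position(s) 3: gabizzooprarne
3. b -> p, d -> t, g -> k, v -> f, z -> s / _ #: no change
surface: gabizzooprarne
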